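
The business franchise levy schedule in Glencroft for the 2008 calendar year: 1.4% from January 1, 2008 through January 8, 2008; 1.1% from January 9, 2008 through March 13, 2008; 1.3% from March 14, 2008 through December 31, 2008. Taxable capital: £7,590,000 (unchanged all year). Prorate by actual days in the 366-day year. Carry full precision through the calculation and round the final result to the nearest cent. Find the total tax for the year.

£96,140.00

January 1 – January 8, 2008: 8 days at 1.4% → £7,590,000 × 1.4% × 8/366 = £2,322.6230
January 9 – March 13, 2008: 65 days at 1.1% → £7,590,000 × 1.1% × 65/366 = £14,827.4590
March 14 – December 31, 2008: 293 days at 1.3% → £7,590,000 × 1.3% × 293/366 = £78,989.9180
Total = £96,140.0000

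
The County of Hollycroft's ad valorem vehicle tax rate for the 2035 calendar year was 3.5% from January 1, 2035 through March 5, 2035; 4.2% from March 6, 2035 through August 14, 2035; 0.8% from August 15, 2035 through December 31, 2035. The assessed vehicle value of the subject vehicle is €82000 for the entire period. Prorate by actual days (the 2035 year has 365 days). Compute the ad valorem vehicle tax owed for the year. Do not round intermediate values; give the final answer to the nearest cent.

January 1 – March 5, 2035: 64 days at 3.5% → €82000 × 3.5% × 64/365 = €503.2329
March 6 – August 14, 2035: 162 days at 4.2% → €82000 × 4.2% × 162/365 = €1528.5699
August 15 – December 31, 2035: 139 days at 0.8% → €82000 × 0.8% × 139/365 = €249.8192
Total = €2281.6219

€2281.62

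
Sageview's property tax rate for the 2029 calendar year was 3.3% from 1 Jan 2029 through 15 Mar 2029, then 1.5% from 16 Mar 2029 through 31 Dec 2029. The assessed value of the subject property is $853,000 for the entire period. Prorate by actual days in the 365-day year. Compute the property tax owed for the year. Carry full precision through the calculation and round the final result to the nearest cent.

1 Jan – 15 Mar 2029: 74 days at 3.3% → $853,000 × 3.3% × 74/365 = $5,706.9205
16 Mar – 31 Dec 2029: 291 days at 1.5% → $853,000 × 1.5% × 291/365 = $10,200.9452
Total = $15,907.8658

$15,907.87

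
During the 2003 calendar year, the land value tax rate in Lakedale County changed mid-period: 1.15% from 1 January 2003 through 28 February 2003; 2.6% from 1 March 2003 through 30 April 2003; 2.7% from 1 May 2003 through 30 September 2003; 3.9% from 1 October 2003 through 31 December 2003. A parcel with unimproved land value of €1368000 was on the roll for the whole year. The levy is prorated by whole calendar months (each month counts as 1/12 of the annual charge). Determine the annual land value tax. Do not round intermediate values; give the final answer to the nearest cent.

1 January – 28 February 2003: 2 months at 1.15% → €1368000 × 1.15% × 2/12 = €2622.0000
1 March – 30 April 2003: 2 months at 2.6% → €1368000 × 2.6% × 2/12 = €5928.0000
1 May – 30 September 2003: 5 months at 2.7% → €1368000 × 2.7% × 5/12 = €15390.0000
1 October – 31 December 2003: 3 months at 3.9% → €1368000 × 3.9% × 3/12 = €13338.0000
Total = €37278.0000

€37278.00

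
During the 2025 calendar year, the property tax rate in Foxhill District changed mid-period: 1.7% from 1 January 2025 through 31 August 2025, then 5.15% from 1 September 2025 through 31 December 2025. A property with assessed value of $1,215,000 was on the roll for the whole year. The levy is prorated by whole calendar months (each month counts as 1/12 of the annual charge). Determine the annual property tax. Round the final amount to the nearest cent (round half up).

1 January – 31 August 2025: 8 months at 1.7% → $1,215,000 × 1.7% × 8/12 = $13,770.0000
1 September – 31 December 2025: 4 months at 5.15% → $1,215,000 × 5.15% × 4/12 = $20,857.5000
Total = $34,627.5000

$34,627.50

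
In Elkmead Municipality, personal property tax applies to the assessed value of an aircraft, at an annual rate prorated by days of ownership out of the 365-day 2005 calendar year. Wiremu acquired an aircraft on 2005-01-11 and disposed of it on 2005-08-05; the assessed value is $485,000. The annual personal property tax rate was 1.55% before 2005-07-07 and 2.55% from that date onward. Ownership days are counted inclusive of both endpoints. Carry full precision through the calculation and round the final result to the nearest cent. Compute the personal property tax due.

$4,661.98

2005-01-11 to 2005-07-06: 177 days at 1.55% → $485,000 × 1.55% × 177/365 = $3,645.4726
2005-07-07 to 2005-08-05: 30 days at 2.55% → $485,000 × 2.55% × 30/365 = $1,016.5068
Total = $4,661.9795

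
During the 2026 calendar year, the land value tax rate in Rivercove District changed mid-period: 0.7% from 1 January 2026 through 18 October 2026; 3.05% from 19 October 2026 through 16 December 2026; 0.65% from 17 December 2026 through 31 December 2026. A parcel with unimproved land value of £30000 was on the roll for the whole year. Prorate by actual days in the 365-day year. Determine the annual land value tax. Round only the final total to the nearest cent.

1 January – 18 October 2026: 291 days at 0.7% → £30000 × 0.7% × 291/365 = £167.4247
19 October – 16 December 2026: 59 days at 3.05% → £30000 × 3.05% × 59/365 = £147.9041
17 December – 31 December 2026: 15 days at 0.65% → £30000 × 0.65% × 15/365 = £8.0137
Total = £323.3425

£323.34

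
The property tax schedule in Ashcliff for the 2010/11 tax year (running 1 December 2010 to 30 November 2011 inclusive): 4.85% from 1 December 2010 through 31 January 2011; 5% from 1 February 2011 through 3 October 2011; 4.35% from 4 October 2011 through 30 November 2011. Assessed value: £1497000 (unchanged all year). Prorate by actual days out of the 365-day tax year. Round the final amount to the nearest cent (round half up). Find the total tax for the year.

1 December 2010 – 31 January 2011: 62 days at 4.85% → £1497000 × 4.85% × 62/365 = £12332.8192
1 February – 3 October 2011: 245 days at 5% → £1497000 × 5% × 245/365 = £50241.7808
4 October – 30 November 2011: 58 days at 4.35% → £1497000 × 4.35% × 58/365 = £10347.7562
Total = £72922.3562

£72922.36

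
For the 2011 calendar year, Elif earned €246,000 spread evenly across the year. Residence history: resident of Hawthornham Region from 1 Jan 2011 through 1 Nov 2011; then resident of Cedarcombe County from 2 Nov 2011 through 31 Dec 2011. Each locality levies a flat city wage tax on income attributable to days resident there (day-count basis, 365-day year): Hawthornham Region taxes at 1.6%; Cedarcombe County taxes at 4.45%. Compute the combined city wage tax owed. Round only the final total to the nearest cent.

€5,088.49

Hawthornham Region, 1 Jan – 1 Nov 2011: 305 days → €246,000 × 1.6% × 305/365 = €3,288.9863
Cedarcombe County, 2 Nov – 31 Dec 2011: 60 days → €246,000 × 4.45% × 60/365 = €1,799.5068
Total = €5,088.4932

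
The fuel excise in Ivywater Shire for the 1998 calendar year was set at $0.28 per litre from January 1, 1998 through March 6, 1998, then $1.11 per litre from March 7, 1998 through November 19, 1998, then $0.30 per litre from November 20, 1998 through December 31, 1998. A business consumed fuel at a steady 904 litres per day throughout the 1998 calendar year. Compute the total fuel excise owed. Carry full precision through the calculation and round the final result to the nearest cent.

January 1 – March 6, 1998: 65 days × 904 litres/day = 58,760 litres at $0.28/litre → $16,452.80
March 7 – November 19, 1998: 258 days × 904 litres/day = 233,232 litres at $1.11/litre → $258,887.52
November 20 – December 31, 1998: 42 days × 904 litres/day = 37,968 litres at $0.30/litre → $11,390.40

$286,730.72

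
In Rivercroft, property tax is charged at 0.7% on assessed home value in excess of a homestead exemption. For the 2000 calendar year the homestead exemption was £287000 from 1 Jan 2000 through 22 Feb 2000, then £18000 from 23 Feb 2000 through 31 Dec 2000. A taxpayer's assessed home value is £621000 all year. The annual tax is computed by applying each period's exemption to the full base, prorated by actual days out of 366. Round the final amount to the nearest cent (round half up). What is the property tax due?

1 Jan – 22 Feb 2000: 53 days, exemption £287000 → (£621000 − £287000) × 0.7% × 53/366 = £338.5628
23 Feb – 31 Dec 2000: 313 days, exemption £18000 → (£621000 − £18000) × 0.7% × 313/366 = £3609.7623
Total = £3948.3251

£3948.33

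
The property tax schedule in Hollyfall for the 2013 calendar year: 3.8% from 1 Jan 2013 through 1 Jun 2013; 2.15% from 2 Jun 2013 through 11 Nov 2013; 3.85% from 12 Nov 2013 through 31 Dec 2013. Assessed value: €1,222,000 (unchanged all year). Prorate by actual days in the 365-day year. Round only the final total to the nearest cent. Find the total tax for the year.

€37,515.40

1 Jan – 1 Jun 2013: 152 days at 3.8% → €1,222,000 × 3.8% × 152/365 = €19,337.7315
2 Jun – 11 Nov 2013: 163 days at 2.15% → €1,222,000 × 2.15% × 163/365 = €11,732.8740
12 Nov – 31 Dec 2013: 50 days at 3.85% → €1,222,000 × 3.85% × 50/365 = €6,444.7945
Total = €37,515.4000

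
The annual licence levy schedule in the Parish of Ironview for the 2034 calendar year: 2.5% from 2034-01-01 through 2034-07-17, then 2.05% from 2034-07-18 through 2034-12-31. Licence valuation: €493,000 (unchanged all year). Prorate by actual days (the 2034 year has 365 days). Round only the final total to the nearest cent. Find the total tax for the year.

€11,309.96

2034-01-01 to 2034-07-17: 198 days at 2.5% → €493,000 × 2.5% × 198/365 = €6,685.8904
2034-07-18 to 2034-12-31: 167 days at 2.05% → €493,000 × 2.05% × 167/365 = €4,624.0699
Total = €11,309.9603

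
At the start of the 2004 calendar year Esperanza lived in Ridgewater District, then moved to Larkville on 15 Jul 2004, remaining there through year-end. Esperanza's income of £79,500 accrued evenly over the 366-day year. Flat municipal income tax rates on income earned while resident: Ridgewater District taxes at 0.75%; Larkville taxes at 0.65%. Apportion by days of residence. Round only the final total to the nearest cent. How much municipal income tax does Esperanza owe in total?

£559.32

Ridgewater District, 1 Jan – 14 Jul 2004: 196 days → £79,500 × 0.75% × 196/366 = £319.3033
Larkville, 15 Jul – 31 Dec 2004: 170 days → £79,500 × 0.65% × 170/366 = £240.0205
Total = £559.3238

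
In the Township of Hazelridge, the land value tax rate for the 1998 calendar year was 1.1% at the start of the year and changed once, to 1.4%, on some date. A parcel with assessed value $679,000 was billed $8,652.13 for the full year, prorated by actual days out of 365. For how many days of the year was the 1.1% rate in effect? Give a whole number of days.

Let d = days at the first rate; then 365 − d days at the second rate.
$679,000 × [1.1%·d + 1.4%·(365−d)] / 365 = $8,652.13
Solving gives d = 153, so the new rate took effect on 3 Jun 1998.

153 days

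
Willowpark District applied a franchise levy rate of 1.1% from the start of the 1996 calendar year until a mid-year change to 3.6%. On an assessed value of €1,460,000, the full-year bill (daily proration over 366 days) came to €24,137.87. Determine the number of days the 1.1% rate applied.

285 days

Let d = days at the first rate; then 366 − d days at the second rate.
€1,460,000 × [1.1%·d + 3.6%·(366−d)] / 366 = €24,137.87
Solving gives d = 285, so the new rate took effect on 12 October 1996.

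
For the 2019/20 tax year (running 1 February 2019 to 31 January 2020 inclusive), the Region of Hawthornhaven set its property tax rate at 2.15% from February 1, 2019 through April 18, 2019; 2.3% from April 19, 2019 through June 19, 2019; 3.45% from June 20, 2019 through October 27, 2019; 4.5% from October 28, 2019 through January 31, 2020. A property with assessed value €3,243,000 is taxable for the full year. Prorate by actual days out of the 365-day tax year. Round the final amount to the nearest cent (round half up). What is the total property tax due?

February 1 – April 18, 2019: 77 days at 2.15% → €3,243,000 × 2.15% × 77/365 = €14,709.0041
April 19 – June 19, 2019: 62 days at 2.3% → €3,243,000 × 2.3% × 62/365 = €12,669.9123
June 20 – October 27, 2019: 130 days at 3.45% → €3,243,000 × 3.45% × 130/365 = €39,848.9178
October 28, 2019 – January 31, 2020: 96 days at 4.5% → €3,243,000 × 4.5% × 96/365 = €38,382.9041
Total = €105,610.7384

€105,610.74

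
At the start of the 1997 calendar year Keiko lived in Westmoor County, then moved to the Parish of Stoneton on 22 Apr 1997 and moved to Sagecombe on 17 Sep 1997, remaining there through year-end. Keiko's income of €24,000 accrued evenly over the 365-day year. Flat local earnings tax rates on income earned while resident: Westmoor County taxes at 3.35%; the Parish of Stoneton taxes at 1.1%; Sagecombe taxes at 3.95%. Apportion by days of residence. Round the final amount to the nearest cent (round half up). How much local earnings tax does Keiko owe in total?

Westmoor County, 1 Jan – 21 Apr 1997: 111 days → €24,000 × 3.35% × 111/365 = €244.5041
The Parish of Stoneton, 22 Apr – 16 Sep 1997: 148 days → €24,000 × 1.1% × 148/365 = €107.0466
Sagecombe, 17 Sep – 31 Dec 1997: 106 days → €24,000 × 3.95% × 106/365 = €275.3096
Total = €626.8603

€626.86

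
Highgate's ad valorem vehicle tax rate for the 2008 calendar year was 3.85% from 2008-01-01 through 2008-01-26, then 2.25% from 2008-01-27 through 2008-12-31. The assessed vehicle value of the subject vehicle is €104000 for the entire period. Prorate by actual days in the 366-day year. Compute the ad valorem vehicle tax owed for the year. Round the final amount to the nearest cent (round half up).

€2458.21

2008-01-01 to 2008-01-26: 26 days at 3.85% → €104000 × 3.85% × 26/366 = €284.4372
2008-01-27 to 2008-12-31: 340 days at 2.25% → €104000 × 2.25% × 340/366 = €2173.7705
Total = €2458.2077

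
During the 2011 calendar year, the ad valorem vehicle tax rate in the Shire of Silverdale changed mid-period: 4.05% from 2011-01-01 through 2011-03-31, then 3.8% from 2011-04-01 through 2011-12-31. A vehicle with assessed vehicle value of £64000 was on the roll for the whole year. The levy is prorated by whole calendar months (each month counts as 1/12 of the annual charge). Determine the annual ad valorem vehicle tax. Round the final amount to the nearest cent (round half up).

2011-01-01 to 2011-03-31: 3 months at 4.05% → £64000 × 4.05% × 3/12 = £648.0000
2011-04-01 to 2011-12-31: 9 months at 3.8% → £64000 × 3.8% × 9/12 = £1824.0000
Total = £2472.0000

£2472.00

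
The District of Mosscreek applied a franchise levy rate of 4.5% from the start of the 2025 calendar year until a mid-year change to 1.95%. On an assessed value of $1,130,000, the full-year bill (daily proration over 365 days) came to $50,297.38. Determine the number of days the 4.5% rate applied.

Let d = days at the first rate; then 365 − d days at the second rate.
$1,130,000 × [4.5%·d + 1.95%·(365−d)] / 365 = $50,297.38
Solving gives d = 358, so the new rate took effect on December 25, 2025.

358 days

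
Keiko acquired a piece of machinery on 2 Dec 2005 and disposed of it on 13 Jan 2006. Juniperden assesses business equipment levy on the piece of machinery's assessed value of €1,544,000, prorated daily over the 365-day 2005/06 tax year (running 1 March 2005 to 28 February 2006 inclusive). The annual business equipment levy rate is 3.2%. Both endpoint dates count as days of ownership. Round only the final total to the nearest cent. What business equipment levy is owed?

Days held (2 Dec 2005 – 13 Jan 2006): 43 out of 365
Tax = €1,544,000 × 3.2% × 43/365 = €5,820.6685

€5,820.67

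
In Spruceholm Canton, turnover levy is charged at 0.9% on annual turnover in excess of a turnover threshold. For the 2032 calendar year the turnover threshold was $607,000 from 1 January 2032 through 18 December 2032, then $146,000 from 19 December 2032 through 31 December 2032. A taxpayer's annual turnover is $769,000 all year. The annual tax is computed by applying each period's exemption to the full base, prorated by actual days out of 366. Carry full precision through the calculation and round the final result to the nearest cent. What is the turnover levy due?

1 January – 18 December 2032: 353 days, exemption $607,000 → ($769,000 − $607,000) × 0.9% × 353/366 = $1,406.2131
19 December – 31 December 2032: 13 days, exemption $146,000 → ($769,000 − $146,000) × 0.9% × 13/366 = $199.1557
Total = $1,605.3689

$1,605.37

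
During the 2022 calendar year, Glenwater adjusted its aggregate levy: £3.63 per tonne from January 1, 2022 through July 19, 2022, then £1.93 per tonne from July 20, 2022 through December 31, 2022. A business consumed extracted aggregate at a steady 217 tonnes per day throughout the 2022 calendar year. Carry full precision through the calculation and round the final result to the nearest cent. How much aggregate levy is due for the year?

£226,645.65

January 1 – July 19, 2022: 200 days × 217 tonnes/day = 43,400 tonnes at £3.63/tonne → £157,542.00
July 20 – December 31, 2022: 165 days × 217 tonnes/day = 35,805 tonnes at £1.93/tonne → £69,103.65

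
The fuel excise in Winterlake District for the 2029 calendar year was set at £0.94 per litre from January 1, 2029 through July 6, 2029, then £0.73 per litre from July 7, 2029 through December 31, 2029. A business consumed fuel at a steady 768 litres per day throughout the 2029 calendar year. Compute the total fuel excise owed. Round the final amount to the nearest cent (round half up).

January 1 – July 6, 2029: 187 days × 768 litres/day = 143,616 litres at £0.94/litre → £134,999.04
July 7 – December 31, 2029: 178 days × 768 litres/day = 136,704 litres at £0.73/litre → £99,793.92

£234,792.96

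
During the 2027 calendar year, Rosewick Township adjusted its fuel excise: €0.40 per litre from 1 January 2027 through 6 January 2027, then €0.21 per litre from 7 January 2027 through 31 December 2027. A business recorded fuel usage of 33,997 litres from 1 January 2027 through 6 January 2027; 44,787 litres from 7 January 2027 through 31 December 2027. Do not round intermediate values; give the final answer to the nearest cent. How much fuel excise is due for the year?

1 January – 6 January 2027: 33,997 litres at €0.40/litre → €13,598.80
7 January – 31 December 2027: 44,787 litres at €0.21/litre → €9,405.27

€23,004.07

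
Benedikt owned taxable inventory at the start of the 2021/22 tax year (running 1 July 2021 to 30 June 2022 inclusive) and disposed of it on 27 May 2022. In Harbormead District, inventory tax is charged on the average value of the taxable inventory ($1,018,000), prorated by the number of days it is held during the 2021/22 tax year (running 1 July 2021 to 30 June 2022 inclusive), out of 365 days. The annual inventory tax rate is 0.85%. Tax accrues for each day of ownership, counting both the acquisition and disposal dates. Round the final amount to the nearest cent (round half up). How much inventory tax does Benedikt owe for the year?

$7,846.97

Days held (1 Jul 2021 – 27 May 2022): 331 out of 365
Tax = $1,018,000 × 0.85% × 331/365 = $7,846.9671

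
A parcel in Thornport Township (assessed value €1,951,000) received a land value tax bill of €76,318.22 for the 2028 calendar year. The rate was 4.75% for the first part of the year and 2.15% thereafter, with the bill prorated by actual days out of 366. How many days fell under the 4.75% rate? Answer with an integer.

Let d = days at the first rate; then 366 − d days at the second rate.
€1,951,000 × [4.75%·d + 2.15%·(366−d)] / 366 = €76,318.22
Solving gives d = 248, so the new rate took effect on 5 Sep 2028.

248 days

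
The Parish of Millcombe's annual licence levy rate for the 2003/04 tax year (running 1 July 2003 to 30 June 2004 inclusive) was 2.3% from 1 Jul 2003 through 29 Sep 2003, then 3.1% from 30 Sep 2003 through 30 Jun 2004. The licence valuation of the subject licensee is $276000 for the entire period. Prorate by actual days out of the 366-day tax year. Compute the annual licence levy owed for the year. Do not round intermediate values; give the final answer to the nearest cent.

1 Jul – 29 Sep 2003: 91 days at 2.3% → $276000 × 2.3% × 91/366 = $1578.3279
30 Sep 2003 – 30 Jun 2004: 275 days at 3.1% → $276000 × 3.1% × 275/366 = $6428.6885
Total = $8007.0164

$8007.02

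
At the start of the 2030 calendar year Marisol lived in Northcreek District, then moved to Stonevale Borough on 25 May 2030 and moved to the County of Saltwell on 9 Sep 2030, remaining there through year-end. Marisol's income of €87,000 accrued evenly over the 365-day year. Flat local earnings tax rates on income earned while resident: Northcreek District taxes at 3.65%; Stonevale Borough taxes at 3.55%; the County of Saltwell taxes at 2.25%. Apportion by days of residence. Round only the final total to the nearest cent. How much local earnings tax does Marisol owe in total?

€2,769.58

Northcreek District, 1 Jan – 24 May 2030: 144 days → €87,000 × 3.65% × 144/365 = €1,252.8000
Stonevale Borough, 25 May – 8 Sep 2030: 107 days → €87,000 × 3.55% × 107/365 = €905.3959
The County of Saltwell, 9 Sep – 31 Dec 2030: 114 days → €87,000 × 2.25% × 114/365 = €611.3836
Total = €2,769.5795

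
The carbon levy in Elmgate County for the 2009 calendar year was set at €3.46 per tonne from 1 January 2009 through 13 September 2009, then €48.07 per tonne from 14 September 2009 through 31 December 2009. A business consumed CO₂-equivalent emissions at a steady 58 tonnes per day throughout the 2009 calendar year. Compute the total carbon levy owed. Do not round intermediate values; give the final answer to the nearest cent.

1 January – 13 September 2009: 256 days × 58 tonnes/day = 14,848 tonnes at €3.46/tonne → €51,374.08
14 September – 31 December 2009: 109 days × 58 tonnes/day = 6,322 tonnes at €48.07/tonne → €303,898.54

€355,272.62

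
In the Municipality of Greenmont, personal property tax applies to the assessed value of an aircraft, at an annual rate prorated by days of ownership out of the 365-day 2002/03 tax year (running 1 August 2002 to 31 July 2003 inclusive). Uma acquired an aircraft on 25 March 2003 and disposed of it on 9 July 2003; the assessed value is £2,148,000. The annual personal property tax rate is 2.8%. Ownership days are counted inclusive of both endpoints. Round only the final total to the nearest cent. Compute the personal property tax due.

Days held (25 March – 9 July 2003): 107 out of 365
Tax = £2,148,000 × 2.8% × 107/365 = £17,631.2548

£17,631.25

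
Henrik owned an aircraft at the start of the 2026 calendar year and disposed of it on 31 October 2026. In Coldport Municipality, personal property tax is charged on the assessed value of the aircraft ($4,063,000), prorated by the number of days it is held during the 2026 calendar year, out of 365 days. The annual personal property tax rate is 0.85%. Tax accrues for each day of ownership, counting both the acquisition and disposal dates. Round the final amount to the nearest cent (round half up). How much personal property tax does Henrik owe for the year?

$28,763.81

Days held (1 January – 31 October 2026): 304 out of 365
Tax = $4,063,000 × 0.85% × 304/365 = $28,763.8137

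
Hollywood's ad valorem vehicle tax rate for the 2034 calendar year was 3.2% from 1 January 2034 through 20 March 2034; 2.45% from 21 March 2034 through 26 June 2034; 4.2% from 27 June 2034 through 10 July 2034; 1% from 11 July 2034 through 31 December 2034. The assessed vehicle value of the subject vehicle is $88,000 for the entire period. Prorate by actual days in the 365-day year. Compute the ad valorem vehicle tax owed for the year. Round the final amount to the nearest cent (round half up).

1 January – 20 March 2034: 79 days at 3.2% → $88,000 × 3.2% × 79/365 = $609.4904
21 March – 26 June 2034: 98 days at 2.45% → $88,000 × 2.45% × 98/365 = $578.8712
27 June – 10 July 2034: 14 days at 4.2% → $88,000 × 4.2% × 14/365 = $141.7644
11 July – 31 December 2034: 174 days at 1% → $88,000 × 1% × 174/365 = $419.5068
Total = $1,749.6329

$1,749.63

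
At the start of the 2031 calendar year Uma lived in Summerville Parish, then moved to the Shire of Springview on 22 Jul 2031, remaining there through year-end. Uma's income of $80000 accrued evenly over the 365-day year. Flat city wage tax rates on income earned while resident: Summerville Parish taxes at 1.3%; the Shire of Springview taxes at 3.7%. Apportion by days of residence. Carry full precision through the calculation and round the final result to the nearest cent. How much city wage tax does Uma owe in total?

Summerville Parish, 1 Jan – 21 Jul 2031: 202 days → $80000 × 1.3% × 202/365 = $575.5616
The Shire of Springview, 22 Jul – 31 Dec 2031: 163 days → $80000 × 3.7% × 163/365 = $1321.8630
Total = $1897.4247

$1897.42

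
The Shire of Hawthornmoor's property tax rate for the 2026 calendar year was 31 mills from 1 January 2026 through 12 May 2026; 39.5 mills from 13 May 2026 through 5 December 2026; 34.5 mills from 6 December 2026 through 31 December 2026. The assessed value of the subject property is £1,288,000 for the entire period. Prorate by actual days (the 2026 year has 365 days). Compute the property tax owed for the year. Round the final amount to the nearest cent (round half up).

1 January – 12 May 2026: 132 days at 31 mills → £1,288,000 × 3.1% × 132/365 = £14,439.7151
13 May – 5 December 2026: 207 days at 39.5 mills → £1,288,000 × 3.95% × 207/365 = £28,852.9644
6 December – 31 December 2026: 26 days at 34.5 mills → £1,288,000 × 3.45% × 26/365 = £3,165.3041
Total = £46,457.9836

£46,457.98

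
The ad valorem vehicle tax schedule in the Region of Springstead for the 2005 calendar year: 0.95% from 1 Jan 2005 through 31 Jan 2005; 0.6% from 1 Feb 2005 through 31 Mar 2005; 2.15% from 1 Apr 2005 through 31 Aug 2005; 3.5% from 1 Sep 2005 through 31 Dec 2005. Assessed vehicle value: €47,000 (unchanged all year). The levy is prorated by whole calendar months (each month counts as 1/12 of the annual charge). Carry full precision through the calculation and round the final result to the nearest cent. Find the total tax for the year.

€1,053.58

1 Jan – 31 Jan 2005: 1 month at 0.95% → €47,000 × 0.95% × 1/12 = €37.2083
1 Feb – 31 Mar 2005: 2 months at 0.6% → €47,000 × 0.6% × 2/12 = €47.0000
1 Apr – 31 Aug 2005: 5 months at 2.15% → €47,000 × 2.15% × 5/12 = €421.0417
1 Sep – 31 Dec 2005: 4 months at 3.5% → €47,000 × 3.5% × 4/12 = €548.3333
Total = €1,053.5833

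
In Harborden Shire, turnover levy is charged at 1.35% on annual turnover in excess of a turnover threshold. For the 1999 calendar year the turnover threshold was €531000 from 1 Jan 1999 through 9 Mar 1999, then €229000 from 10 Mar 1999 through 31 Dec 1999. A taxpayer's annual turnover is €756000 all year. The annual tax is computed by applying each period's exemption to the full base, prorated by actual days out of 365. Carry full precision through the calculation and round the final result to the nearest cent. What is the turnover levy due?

1 Jan – 9 Mar 1999: 68 days, exemption €531000 → (€756000 − €531000) × 1.35% × 68/365 = €565.8904
10 Mar – 31 Dec 1999: 297 days, exemption €229000 → (€756000 − €229000) × 1.35% × 297/365 = €5789.0589
Total = €6354.9493

€6354.95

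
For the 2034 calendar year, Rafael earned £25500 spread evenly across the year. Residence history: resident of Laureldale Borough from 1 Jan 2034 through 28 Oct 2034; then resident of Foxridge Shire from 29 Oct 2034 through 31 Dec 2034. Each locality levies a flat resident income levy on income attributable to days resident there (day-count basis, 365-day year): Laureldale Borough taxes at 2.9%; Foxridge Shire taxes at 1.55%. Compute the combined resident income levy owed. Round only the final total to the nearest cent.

£679.14

Laureldale Borough, 1 Jan – 28 Oct 2034: 301 days → £25500 × 2.9% × 301/365 = £609.8342
Foxridge Shire, 29 Oct – 31 Dec 2034: 64 days → £25500 × 1.55% × 64/365 = £69.3041
Total = £679.1384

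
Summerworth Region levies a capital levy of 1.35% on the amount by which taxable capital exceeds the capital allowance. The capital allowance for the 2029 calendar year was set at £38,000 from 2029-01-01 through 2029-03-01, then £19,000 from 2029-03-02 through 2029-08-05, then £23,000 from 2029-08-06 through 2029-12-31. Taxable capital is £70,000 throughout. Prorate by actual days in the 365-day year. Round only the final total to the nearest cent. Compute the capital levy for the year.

2029-01-01 to 2029-03-01: 60 days, exemption £38,000 → (£70,000 − £38,000) × 1.35% × 60/365 = £71.0137
2029-03-02 to 2029-08-05: 157 days, exemption £19,000 → (£70,000 − £19,000) × 1.35% × 157/365 = £296.1493
2029-08-06 to 2029-12-31: 148 days, exemption £23,000 → (£70,000 − £23,000) × 1.35% × 148/365 = £257.2767
Total = £624.4397

£624.44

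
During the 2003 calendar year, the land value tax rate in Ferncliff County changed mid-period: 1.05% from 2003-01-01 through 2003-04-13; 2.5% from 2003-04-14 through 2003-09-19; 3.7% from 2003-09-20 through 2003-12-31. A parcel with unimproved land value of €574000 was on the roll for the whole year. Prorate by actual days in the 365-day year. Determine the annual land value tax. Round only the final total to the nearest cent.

€13945.05

2003-01-01 to 2003-04-13: 103 days at 1.05% → €574000 × 1.05% × 103/365 = €1700.7699
2003-04-14 to 2003-09-19: 159 days at 2.5% → €574000 × 2.5% × 159/365 = €6251.0959
2003-09-20 to 2003-12-31: 103 days at 3.7% → €574000 × 3.7% × 103/365 = €5993.1890
Total = €13945.0548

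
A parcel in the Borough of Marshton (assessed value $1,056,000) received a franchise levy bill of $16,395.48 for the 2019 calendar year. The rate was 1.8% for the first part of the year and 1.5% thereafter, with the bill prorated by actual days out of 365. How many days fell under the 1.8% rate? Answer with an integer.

Let d = days at the first rate; then 365 − d days at the second rate.
$1,056,000 × [1.8%·d + 1.5%·(365−d)] / 365 = $16,395.48
Solving gives d = 64, so the new rate took effect on 6 Mar 2019.

64 days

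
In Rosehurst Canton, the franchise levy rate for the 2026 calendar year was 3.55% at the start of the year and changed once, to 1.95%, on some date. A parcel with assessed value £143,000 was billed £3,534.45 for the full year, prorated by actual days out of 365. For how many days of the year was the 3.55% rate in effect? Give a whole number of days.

119 days

Let d = days at the first rate; then 365 − d days at the second rate.
£143,000 × [3.55%·d + 1.95%·(365−d)] / 365 = £3,534.45
Solving gives d = 119, so the new rate took effect on 30 April 2026.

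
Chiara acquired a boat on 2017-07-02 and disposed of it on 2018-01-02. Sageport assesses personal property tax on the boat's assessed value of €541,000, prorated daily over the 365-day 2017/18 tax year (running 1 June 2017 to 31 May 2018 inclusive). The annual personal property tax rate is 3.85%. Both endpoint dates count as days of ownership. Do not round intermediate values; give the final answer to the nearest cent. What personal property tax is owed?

€10,556.91

Days held (2017-07-02 to 2018-01-02): 185 out of 365
Tax = €541,000 × 3.85% × 185/365 = €10,556.9110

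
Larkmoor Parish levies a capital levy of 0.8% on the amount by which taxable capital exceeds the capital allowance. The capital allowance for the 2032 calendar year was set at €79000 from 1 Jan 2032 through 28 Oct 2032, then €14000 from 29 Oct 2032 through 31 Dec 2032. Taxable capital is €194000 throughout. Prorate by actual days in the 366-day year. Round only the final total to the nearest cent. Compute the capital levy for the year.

€1010.93

1 Jan – 28 Oct 2032: 302 days, exemption €79000 → (€194000 − €79000) × 0.8% × 302/366 = €759.1257
29 Oct – 31 Dec 2032: 64 days, exemption €14000 → (€194000 − €14000) × 0.8% × 64/366 = €251.8033
Total = €1010.9290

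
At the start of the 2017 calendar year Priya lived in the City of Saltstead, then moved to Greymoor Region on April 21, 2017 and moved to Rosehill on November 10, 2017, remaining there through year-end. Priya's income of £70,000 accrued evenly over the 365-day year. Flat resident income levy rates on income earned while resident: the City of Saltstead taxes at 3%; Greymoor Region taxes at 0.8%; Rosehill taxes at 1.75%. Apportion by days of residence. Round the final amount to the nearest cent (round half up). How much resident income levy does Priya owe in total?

The City of Saltstead, January 1 – April 20, 2017: 110 days → £70,000 × 3% × 110/365 = £632.8767
Greymoor Region, April 21 – November 9, 2017: 203 days → £70,000 × 0.8% × 203/365 = £311.4521
Rosehill, November 10 – December 31, 2017: 52 days → £70,000 × 1.75% × 52/365 = £174.5205
Total = £1,118.8493

£1,118.85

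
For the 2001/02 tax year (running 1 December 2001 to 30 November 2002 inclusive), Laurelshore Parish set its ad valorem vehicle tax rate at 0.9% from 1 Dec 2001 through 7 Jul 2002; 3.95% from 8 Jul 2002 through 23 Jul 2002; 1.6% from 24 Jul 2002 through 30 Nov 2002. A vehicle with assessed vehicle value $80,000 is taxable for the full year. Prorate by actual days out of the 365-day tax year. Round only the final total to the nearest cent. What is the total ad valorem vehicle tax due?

$1,026.41

1 Dec 2001 – 7 Jul 2002: 219 days at 0.9% → $80,000 × 0.9% × 219/365 = $432.0000
8 Jul – 23 Jul 2002: 16 days at 3.95% → $80,000 × 3.95% × 16/365 = $138.5205
24 Jul – 30 Nov 2002: 130 days at 1.6% → $80,000 × 1.6% × 130/365 = $455.8904
Total = $1,026.4110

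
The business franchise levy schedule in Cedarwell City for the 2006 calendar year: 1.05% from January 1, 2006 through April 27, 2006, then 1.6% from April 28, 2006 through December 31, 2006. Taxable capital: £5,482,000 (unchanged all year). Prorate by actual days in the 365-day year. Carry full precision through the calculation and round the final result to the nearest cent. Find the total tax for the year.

January 1 – April 27, 2006: 117 days at 1.05% → £5,482,000 × 1.05% × 117/365 = £18,451.0603
April 28 – December 31, 2006: 248 days at 1.6% → £5,482,000 × 1.6% × 248/365 = £59,596.0986
Total = £78,047.1589

£78,047.16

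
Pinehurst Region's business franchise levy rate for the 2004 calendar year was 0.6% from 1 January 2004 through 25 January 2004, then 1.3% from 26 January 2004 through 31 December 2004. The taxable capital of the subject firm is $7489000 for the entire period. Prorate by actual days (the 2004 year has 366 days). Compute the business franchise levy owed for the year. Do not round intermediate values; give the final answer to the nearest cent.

1 January – 25 January 2004: 25 days at 0.6% → $7489000 × 0.6% × 25/366 = $3069.2623
26 January – 31 December 2004: 341 days at 1.3% → $7489000 × 1.3% × 341/366 = $90706.9317
Total = $93776.1940

$93776.19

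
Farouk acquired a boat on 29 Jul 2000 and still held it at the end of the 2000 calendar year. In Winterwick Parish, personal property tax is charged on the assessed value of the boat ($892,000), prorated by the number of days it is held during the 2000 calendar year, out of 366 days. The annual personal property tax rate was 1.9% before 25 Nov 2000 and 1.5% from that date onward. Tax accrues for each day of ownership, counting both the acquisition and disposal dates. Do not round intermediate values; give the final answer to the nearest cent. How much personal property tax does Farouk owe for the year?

$6,863.04

29 Jul – 24 Nov 2000: 119 days at 1.9% → $892,000 × 1.9% × 119/366 = $5,510.4153
25 Nov – 31 Dec 2000: 37 days at 1.5% → $892,000 × 1.5% × 37/366 = $1,352.6230
Total = $6,863.0383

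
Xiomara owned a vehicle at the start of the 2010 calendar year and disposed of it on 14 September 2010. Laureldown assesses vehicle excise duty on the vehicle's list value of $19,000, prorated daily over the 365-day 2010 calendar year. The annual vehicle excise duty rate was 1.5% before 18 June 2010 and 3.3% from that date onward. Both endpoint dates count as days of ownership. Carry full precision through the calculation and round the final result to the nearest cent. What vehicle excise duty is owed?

$284.06

1 January – 17 June 2010: 168 days at 1.5% → $19,000 × 1.5% × 168/365 = $131.1781
18 June – 14 September 2010: 89 days at 3.3% → $19,000 × 3.3% × 89/365 = $152.8849
Total = $284.0630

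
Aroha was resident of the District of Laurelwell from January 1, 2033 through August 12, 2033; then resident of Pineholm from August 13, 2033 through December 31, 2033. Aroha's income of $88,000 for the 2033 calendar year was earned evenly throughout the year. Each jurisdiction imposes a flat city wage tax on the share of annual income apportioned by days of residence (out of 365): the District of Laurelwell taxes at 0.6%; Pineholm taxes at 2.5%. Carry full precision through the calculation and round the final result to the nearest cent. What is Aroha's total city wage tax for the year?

$1,173.90

The District of Laurelwell, January 1 – August 12, 2033: 224 days → $88,000 × 0.6% × 224/365 = $324.0329
Pineholm, August 13 – December 31, 2033: 141 days → $88,000 × 2.5% × 141/365 = $849.8630
Total = $1,173.8959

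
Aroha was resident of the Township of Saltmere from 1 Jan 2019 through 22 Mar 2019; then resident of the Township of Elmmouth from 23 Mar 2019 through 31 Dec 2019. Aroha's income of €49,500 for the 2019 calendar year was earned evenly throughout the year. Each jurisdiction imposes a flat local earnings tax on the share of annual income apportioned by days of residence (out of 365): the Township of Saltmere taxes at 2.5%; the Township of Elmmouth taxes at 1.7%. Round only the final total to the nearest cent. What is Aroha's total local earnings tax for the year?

The Township of Saltmere, 1 Jan – 22 Mar 2019: 81 days → €49,500 × 2.5% × 81/365 = €274.6233
The Township of Elmmouth, 23 Mar – 31 Dec 2019: 284 days → €49,500 × 1.7% × 284/365 = €654.7562
Total = €929.3795

€929.38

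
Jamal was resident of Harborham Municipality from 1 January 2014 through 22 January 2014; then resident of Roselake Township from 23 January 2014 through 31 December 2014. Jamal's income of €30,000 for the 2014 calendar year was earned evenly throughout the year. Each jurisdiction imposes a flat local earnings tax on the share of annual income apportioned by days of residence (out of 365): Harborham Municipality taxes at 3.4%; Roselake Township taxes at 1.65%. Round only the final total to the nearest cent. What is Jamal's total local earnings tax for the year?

€526.64

Harborham Municipality, 1 January – 22 January 2014: 22 days → €30,000 × 3.4% × 22/365 = €61.4795
Roselake Township, 23 January – 31 December 2014: 343 days → €30,000 × 1.65% × 343/365 = €465.1644
Total = €526.6438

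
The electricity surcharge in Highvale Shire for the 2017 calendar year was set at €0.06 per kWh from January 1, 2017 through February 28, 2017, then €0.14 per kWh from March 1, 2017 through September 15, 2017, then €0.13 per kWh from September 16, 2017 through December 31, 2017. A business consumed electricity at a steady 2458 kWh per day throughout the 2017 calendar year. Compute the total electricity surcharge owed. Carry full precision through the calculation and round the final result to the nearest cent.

€111371.98

January 1 – February 28, 2017: 59 days × 2458 kWh/day = 145,022 kWh at €0.06/kWh → €8701.32
March 1 – September 15, 2017: 199 days × 2458 kWh/day = 489,142 kWh at €0.14/kWh → €68479.88
September 16 – December 31, 2017: 107 days × 2458 kWh/day = 263,006 kWh at €0.13/kWh → €34190.78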